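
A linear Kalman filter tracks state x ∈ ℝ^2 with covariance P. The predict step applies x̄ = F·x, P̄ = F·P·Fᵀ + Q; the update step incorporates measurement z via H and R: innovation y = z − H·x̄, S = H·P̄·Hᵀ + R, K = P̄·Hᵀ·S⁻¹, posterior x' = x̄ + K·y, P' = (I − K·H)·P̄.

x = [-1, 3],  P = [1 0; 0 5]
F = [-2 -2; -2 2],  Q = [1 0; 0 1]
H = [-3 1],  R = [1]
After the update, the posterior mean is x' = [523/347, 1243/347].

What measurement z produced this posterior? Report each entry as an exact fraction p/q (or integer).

z = [-1]

x̄ = F·x = [-4, 8]
P̄ = F·P·Fᵀ + Q = [25 -16; -16 25]
S = H·P̄·Hᵀ + R = [347]
K = P̄·Hᵀ·S⁻¹ = [-91/347; 73/347]
x' − x̄ = [1911/347, -1533/347] = K·y
y = (KᵀK)⁻¹·Kᵀ·(x' − x̄) = [-21]
z = y + H·x̄ = [-21] + [20] = [-1]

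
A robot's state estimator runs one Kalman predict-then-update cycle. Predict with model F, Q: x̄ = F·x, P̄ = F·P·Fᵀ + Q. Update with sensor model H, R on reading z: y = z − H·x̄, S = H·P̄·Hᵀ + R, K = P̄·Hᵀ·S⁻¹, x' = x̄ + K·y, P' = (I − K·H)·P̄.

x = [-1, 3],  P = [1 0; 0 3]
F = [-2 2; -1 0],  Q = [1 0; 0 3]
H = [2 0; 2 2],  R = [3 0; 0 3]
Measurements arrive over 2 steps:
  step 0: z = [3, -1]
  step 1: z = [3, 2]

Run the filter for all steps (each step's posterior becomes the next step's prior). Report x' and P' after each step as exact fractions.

step 0: x̄ = F·x = [8, 1]
step 0: P̄ = F·P·Fᵀ + Q = [17 2; 2 4]
step 0: y = z − H·x̄ = [-13, -19]
step 0: S = H·P̄·Hᵀ + R = [71 76; 76 103]
step 0: K = P̄·Hᵀ·S⁻¹ = [614/1537 114/1537; -500/1537 548/1537]
step 0: x' = x̄ + K·y = [2148/1537, -2375/1537]
step 0: P' = (I − K·H)·P̄ = [921/1537 -750/1537; -750/1537 1572/1537]
step 1: x̄ = F·x = [-9046/1537, -2148/1537]
step 1: P̄ = F·P·Fᵀ + Q = [17509/1537 3342/1537; 3342/1537 5532/1537]
step 1: y = z − H·x̄ = [22703/1537, 878/53]
step 1: S = H·P̄·Hᵀ + R = [74647/1537 2876/53; 2876/53 4259/53]
step 1: K = P̄·Hᵀ·S⁻¹ = [183690/490891 41702/490891; -141988/490891 166420/490891]
step 1: x' = x̄ + K·y = [514984/490891, -26416/490891]
step 1: P' = (I − K·H)·P̄ = [275535/490891 -212982/490891; -212982/490891 462612/490891]

step 0: x' = [2148/1537, -2375/1537], P' = [921/1537 -750/1537; -750/1537 1572/1537]
step 1: x' = [514984/490891, -26416/490891], P' = [275535/490891 -212982/490891; -212982/490891 462612/490891]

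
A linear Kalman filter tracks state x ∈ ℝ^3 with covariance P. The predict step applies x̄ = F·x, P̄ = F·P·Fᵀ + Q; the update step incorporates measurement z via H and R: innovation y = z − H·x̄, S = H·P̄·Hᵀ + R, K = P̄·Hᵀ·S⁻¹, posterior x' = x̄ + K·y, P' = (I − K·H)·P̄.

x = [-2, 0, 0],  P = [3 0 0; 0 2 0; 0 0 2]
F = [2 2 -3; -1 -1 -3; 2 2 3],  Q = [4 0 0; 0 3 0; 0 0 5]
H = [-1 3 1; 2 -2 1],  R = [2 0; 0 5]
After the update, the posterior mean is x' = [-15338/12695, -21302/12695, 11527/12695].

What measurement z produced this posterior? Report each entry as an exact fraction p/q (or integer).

z = [-3, 2]

x̄ = F·x = [-4, 2, -4]
P̄ = F·P·Fᵀ + Q = [42 8 2; 8 26 -28; 2 -28 43]
S = H·P̄·Hᵀ + R = [101 -159; -159 376]
K = P̄·Hᵀ·S⁻¹ = [5114/12695 4526/12695; 5616/12695 214/12695; 209/12695 3566/12695]
x' − x̄ = [35442/12695, -46692/12695, 62307/12695] = K·y
y = (KᵀK)⁻¹·Kᵀ·(x' − x̄) = [-9, 18]
z = y + H·x̄ = [-9, 18] + [6, -16] = [-3, 2]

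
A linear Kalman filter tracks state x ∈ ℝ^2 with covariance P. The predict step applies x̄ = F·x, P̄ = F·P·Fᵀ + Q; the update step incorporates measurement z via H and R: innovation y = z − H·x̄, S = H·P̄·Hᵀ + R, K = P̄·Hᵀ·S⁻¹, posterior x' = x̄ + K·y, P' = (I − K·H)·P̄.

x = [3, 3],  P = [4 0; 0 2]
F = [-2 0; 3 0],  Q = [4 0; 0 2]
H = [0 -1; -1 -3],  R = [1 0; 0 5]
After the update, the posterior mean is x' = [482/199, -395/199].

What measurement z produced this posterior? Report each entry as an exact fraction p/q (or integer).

z = [3, 2]

x̄ = F·x = [-6, 9]
P̄ = F·P·Fᵀ + Q = [20 -24; -24 38]
S = H·P̄·Hᵀ + R = [39 90; 90 223]
K = P̄·Hᵀ·S⁻¹ = [224/199 -44/199; -374/597 -30/199]
x' − x̄ = [1676/199, -2186/199] = K·y
y = (KᵀK)⁻¹·Kᵀ·(x' − x̄) = [12, 23]
z = y + H·x̄ = [12, 23] + [-9, -21] = [3, 2]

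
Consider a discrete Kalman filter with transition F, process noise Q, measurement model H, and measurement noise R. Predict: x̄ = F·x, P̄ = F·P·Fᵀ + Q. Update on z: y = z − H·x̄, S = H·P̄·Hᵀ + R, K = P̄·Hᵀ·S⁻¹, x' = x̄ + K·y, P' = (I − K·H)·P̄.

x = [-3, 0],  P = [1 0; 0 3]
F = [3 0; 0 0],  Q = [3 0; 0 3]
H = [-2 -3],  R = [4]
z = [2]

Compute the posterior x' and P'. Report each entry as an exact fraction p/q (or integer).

x' = [-327/79, 144/79]
P' = [372/79 -216/79; -216/79 156/79]

x̄ = F·x = [-9, 0]
P̄ = F·P·Fᵀ + Q = [12 0; 0 3]
y = z − H·x̄ = [-16]
S = H·P̄·Hᵀ + R = [79]
K = P̄·Hᵀ·S⁻¹ = [-24/79; -9/79]
x' = x̄ + K·y = [-327/79, 144/79]
P' = (I − K·H)·P̄ = [372/79 -216/79; -216/79 156/79]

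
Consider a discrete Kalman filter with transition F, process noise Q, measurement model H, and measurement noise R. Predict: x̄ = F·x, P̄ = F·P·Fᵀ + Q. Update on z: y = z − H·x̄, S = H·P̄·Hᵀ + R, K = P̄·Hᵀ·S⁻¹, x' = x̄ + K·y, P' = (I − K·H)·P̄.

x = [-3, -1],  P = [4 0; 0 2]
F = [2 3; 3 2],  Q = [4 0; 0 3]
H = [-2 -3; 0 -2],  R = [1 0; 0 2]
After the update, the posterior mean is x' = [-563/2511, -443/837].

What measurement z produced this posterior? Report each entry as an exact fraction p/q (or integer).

z = [2, 1]

x̄ = F·x = [-9, -11]
P̄ = F·P·Fᵀ + Q = [38 36; 36 47]
S = H·P̄·Hᵀ + R = [1008 426; 426 190]
K = P̄·Hᵀ·S⁻¹ = [-1072/2511 484/837; -71/1674 -223/558]
x' − x̄ = [22036/2511, 8764/837] = K·y
y = (KᵀK)⁻¹·Kᵀ·(x' − x̄) = [-49, -21]
z = y + H·x̄ = [-49, -21] + [51, 22] = [2, 1]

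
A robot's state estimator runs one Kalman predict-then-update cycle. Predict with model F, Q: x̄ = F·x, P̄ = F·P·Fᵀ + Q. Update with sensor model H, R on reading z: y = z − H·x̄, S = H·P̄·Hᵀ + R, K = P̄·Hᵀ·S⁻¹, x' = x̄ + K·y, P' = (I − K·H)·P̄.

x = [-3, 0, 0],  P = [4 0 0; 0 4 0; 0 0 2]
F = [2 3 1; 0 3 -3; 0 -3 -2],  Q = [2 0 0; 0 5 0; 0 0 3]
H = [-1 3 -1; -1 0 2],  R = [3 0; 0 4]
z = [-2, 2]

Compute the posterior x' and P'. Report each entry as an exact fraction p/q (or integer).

x' = [-90854/19843, -51189/19843, -24599/19843]
P' = [211092/19843 100902/19843 92124/19843; 100902/19843 113659/39686 100419/39686; 92124/19843 100419/39686 117867/39686]

x̄ = F·x = [-6, 0, 0]
P̄ = F·P·Fᵀ + Q = [56 30 -40; 30 59 -24; -40 -24 47]
y = z − H·x̄ = [-8, -4]
S = H·P̄·Hᵀ + R = [521 -232; -232 408]
K = P̄·Hᵀ·S⁻¹ = [-170/19843 -6711/19843; 6459/19843 -483/79372; -143/19843 25743/79372]
x' = x̄ + K·y = [-90854/19843, -51189/19843, -24599/19843]
P' = (I − K·H)·P̄ = [211092/19843 100902/19843 92124/19843; 100902/19843 113659/39686 100419/39686; 92124/19843 100419/39686 117867/39686]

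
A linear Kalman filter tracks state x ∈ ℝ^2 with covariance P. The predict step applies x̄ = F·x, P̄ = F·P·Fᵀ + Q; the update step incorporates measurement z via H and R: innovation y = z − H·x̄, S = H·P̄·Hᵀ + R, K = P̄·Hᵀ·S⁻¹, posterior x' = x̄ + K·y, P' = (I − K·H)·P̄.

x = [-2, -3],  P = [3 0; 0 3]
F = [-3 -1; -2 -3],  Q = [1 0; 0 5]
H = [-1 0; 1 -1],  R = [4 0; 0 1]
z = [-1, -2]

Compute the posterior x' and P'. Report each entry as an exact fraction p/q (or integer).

x̄ = F·x = [9, 13]
P̄ = F·P·Fᵀ + Q = [31 27; 27 44]
y = z − H·x̄ = [8, 2]
S = H·P̄·Hᵀ + R = [35 -4; -4 22]
K = P̄·Hᵀ·S⁻¹ = [-333/377 8/377; -331/377 -703/754]
x' = x̄ + K·y = [745/377, 1550/377]
P' = (I − K·H)·P̄ = [1332/377 1324/377; 1324/377 3351/754]

x' = [745/377, 1550/377]
P' = [1332/377 1324/377; 1324/377 3351/754]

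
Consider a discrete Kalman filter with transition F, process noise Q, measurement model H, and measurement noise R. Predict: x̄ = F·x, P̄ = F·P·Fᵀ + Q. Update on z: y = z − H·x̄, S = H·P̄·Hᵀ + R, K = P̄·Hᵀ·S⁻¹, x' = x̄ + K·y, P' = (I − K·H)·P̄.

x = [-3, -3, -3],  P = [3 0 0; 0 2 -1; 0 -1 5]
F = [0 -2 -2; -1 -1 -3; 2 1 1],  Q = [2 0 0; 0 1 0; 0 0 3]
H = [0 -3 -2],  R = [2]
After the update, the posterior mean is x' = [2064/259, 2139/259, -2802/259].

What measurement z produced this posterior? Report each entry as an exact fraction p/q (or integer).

x̄ = F·x = [12, 15, -12]
P̄ = F·P·Fᵀ + Q = [22 26 -10; 26 45 -19; -10 -19 20]
S = H·P̄·Hᵀ + R = [259]
K = P̄·Hᵀ·S⁻¹ = [-58/259; -97/259; 17/259]
x' − x̄ = [-1044/259, -1746/259, 306/259] = K·y
y = (KᵀK)⁻¹·Kᵀ·(x' − x̄) = [18]
z = y + H·x̄ = [18] + [-21] = [-3]

z = [-3]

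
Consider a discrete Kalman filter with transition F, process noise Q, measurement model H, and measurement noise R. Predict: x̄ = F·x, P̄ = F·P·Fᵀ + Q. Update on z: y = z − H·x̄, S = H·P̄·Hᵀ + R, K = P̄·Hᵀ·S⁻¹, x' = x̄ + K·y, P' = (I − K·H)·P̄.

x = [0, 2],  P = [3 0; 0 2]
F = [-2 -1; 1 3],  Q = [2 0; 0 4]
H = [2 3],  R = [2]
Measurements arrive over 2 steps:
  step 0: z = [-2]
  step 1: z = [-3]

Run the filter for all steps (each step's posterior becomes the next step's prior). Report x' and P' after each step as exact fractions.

step 0: x' = [-230/147, 22/49], P' = [2336/147 -520/49; -520/49 358/49]
step 1: x' = [42535/41782, -69761/41782], P' = [83173/20891 -52445/20891; -52445/20891 37587/20891]

step 0: x̄ = F·x = [-2, 6]
step 0: P̄ = F·P·Fᵀ + Q = [16 -12; -12 25]
step 0: y = z − H·x̄ = [-16]
step 0: S = H·P̄·Hᵀ + R = [147]
step 0: K = P̄·Hᵀ·S⁻¹ = [-4/147; 17/49]
step 0: x' = x̄ + K·y = [-230/147, 22/49]
step 0: P' = (I − K·H)·P̄ = [2336/147 -520/49; -520/49 358/49]
step 1: x̄ = F·x = [394/147, -32/147]
step 1: P̄ = F·P·Fᵀ + Q = [4472/147 3026/147; 3026/147 3230/147]
step 1: y = z − H·x̄ = [-1133/147]
step 1: S = H·P̄·Hᵀ + R = [83564/147]
step 1: K = P̄·Hᵀ·S⁻¹ = [9011/41782; 7871/41782]
step 1: x' = x̄ + K·y = [42535/41782, -69761/41782]
step 1: P' = (I − K·H)·P̄ = [83173/20891 -52445/20891; -52445/20891 37587/20891]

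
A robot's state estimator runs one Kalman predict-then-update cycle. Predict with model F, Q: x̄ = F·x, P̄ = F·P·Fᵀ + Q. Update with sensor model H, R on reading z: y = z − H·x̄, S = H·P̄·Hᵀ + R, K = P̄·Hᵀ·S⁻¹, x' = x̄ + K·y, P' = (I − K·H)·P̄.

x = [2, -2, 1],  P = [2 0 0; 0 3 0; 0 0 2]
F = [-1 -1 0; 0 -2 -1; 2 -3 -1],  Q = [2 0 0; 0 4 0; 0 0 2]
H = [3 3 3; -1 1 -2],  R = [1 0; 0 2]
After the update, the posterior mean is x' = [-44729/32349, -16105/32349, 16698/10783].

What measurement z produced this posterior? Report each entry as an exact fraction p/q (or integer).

x̄ = F·x = [0, 3, 9]
P̄ = F·P·Fᵀ + Q = [7 6 5; 6 18 20; 5 20 39]
S = H·P̄·Hᵀ + R = [1135 -306; -306 111]
K = P̄·Hᵀ·S⁻¹ = [876/10783 4039/32349; 2028/10783 8612/32349; 678/10783 -4251/10783]
x' − x̄ = [-44729/32349, -113152/32349, -80349/10783] = K·y
y = (KᵀK)⁻¹·Kᵀ·(x' − x̄) = [-37, 13]
z = y + H·x̄ = [-37, 13] + [36, -15] = [-1, -2]

z = [-1, -2]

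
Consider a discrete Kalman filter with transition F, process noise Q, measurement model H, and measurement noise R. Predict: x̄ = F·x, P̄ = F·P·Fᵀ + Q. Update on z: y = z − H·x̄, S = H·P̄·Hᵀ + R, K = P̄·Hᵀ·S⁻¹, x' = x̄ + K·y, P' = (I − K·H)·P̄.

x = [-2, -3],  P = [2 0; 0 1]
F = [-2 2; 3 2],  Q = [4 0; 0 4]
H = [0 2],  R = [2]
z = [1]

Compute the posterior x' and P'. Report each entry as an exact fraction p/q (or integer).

x' = [-306/53, 14/53]
P' = [720/53 -8/53; -8/53 26/53]

x̄ = F·x = [-2, -12]
P̄ = F·P·Fᵀ + Q = [16 -8; -8 26]
y = z − H·x̄ = [25]
S = H·P̄·Hᵀ + R = [106]
K = P̄·Hᵀ·S⁻¹ = [-8/53; 26/53]
x' = x̄ + K·y = [-306/53, 14/53]
P' = (I − K·H)·P̄ = [720/53 -8/53; -8/53 26/53]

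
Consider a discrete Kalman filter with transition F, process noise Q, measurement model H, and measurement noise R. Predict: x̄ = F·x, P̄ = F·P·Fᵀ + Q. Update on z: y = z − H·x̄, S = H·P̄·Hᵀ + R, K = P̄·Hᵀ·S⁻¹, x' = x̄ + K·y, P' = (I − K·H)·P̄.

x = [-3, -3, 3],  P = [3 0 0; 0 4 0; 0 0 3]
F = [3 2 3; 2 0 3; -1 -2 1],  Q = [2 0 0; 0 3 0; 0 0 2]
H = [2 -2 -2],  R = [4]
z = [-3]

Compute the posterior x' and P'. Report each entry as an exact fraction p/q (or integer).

x̄ = F·x = [-6, 3, 12]
P̄ = F·P·Fᵀ + Q = [72 45 -16; 45 42 3; -16 3 24]
y = z − H·x̄ = [39]
S = H·P̄·Hᵀ + R = [348]
K = P̄·Hᵀ·S⁻¹ = [43/174; 0; -43/174]
x' = x̄ + K·y = [211/58, 3, 137/58]
P' = (I − K·H)·P̄ = [4415/87 45 457/87; 45 42 3; 457/87 3 239/87]

x' = [211/58, 3, 137/58]
P' = [4415/87 45 457/87; 45 42 3; 457/87 3 239/87]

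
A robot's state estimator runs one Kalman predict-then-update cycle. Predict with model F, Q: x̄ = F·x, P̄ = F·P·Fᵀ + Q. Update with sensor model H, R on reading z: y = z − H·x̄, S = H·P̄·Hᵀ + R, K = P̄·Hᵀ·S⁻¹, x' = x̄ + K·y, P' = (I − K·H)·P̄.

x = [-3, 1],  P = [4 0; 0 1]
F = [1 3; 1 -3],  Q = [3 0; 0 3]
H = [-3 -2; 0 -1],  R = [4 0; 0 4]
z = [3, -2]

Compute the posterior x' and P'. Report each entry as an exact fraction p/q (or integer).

x̄ = F·x = [0, -6]
P̄ = F·P·Fᵀ + Q = [16 -5; -5 16]
y = z − H·x̄ = [-9, -8]
S = H·P̄·Hᵀ + R = [152 17; 17 20]
K = P̄·Hᵀ·S⁻¹ = [-845/2751 1406/2751; -68/2751 -2143/2751]
x' = x̄ + K·y = [-3643/2751, 1250/2751]
P' = (I − K·H)·P̄ = [4876/2751 -5624/2751; -5624/2751 8572/2751]

x' = [-3643/2751, 1250/2751]
P' = [4876/2751 -5624/2751; -5624/2751 8572/2751]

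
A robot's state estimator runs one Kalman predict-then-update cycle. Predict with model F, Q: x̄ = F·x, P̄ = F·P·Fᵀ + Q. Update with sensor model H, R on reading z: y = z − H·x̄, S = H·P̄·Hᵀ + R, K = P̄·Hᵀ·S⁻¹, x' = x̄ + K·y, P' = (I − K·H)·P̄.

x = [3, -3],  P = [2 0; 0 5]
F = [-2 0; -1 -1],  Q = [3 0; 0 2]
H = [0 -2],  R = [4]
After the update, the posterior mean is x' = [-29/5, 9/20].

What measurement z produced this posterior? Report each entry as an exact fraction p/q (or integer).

z = [-1]

x̄ = F·x = [-6, 0]
P̄ = F·P·Fᵀ + Q = [11 4; 4 9]
S = H·P̄·Hᵀ + R = [40]
K = P̄·Hᵀ·S⁻¹ = [-1/5; -9/20]
x' − x̄ = [1/5, 9/20] = K·y
y = (KᵀK)⁻¹·Kᵀ·(x' − x̄) = [-1]
z = y + H·x̄ = [-1] + [0] = [-1]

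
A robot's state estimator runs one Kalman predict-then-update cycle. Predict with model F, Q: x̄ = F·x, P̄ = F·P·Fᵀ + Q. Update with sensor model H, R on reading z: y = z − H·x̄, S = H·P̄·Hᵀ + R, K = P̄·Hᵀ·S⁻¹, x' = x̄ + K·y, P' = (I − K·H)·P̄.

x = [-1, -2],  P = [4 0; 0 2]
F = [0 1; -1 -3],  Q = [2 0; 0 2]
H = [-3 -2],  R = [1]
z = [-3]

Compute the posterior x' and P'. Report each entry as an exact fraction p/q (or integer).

x̄ = F·x = [-2, 7]
P̄ = F·P·Fᵀ + Q = [4 -6; -6 24]
y = z − H·x̄ = [5]
S = H·P̄·Hᵀ + R = [61]
K = P̄·Hᵀ·S⁻¹ = [0; -30/61]
x' = x̄ + K·y = [-2, 277/61]
P' = (I − K·H)·P̄ = [4 -6; -6 564/61]

x' = [-2, 277/61]
P' = [4 -6; -6 564/61]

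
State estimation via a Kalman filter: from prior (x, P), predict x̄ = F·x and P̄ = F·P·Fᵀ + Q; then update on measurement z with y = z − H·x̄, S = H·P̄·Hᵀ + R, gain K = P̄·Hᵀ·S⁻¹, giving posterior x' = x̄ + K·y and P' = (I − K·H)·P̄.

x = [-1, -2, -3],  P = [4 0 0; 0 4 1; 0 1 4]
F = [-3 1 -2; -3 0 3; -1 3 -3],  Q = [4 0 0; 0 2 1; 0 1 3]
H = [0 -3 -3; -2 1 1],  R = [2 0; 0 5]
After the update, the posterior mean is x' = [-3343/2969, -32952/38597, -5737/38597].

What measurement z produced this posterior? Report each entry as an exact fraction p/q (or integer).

x̄ = F·x = [7, -6, 4]
P̄ = F·P·Fᵀ + Q = [56 15 39; 15 74 -14; 39 -14 61]
S = H·P̄·Hᵀ + R = [965 3; 3 120]
K = P̄·Hᵀ·S⁻¹ = [-494/2969 -4268/8907; -7230/38597 9830/38597; -5609/38597 -29492/115791]
x' − x̄ = [-24126/2969, 198630/38597, -160125/38597] = K·y
y = (KᵀK)⁻¹·Kᵀ·(x' − x̄) = [-3, 18]
z = y + H·x̄ = [-3, 18] + [6, -16] = [3, 2]

z = [3, 2]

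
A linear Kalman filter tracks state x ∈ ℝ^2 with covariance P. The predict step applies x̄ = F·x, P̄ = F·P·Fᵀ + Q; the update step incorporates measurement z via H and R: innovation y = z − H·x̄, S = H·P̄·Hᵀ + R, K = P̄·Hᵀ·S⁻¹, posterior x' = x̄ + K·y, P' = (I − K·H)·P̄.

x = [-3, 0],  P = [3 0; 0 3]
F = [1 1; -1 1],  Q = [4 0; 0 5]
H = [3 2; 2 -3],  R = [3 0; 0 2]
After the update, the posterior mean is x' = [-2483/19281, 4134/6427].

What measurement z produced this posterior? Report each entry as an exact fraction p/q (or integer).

x̄ = F·x = [-3, 3]
P̄ = F·P·Fᵀ + Q = [10 0; 0 11]
S = H·P̄·Hᵀ + R = [137 -6; -6 141]
K = P̄·Hᵀ·S⁻¹ = [1450/6427 2920/19281; 968/6427 -1463/6427]
x' − x̄ = [55360/19281, -15147/6427] = K·y
y = (KᵀK)⁻¹·Kᵀ·(x' − x̄) = [4, 13]
z = y + H·x̄ = [4, 13] + [-3, -15] = [1, -2]

z = [1, -2]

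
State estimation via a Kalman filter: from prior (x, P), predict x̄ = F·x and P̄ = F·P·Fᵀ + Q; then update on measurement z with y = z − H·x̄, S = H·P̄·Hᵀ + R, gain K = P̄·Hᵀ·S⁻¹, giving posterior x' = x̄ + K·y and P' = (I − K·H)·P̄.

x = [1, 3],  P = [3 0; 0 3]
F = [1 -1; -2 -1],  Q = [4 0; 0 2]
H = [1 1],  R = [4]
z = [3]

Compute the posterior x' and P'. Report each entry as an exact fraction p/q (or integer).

x̄ = F·x = [-2, -5]
P̄ = F·P·Fᵀ + Q = [10 -3; -3 17]
y = z − H·x̄ = [10]
S = H·P̄·Hᵀ + R = [25]
K = P̄·Hᵀ·S⁻¹ = [7/25; 14/25]
x' = x̄ + K·y = [4/5, 3/5]
P' = (I − K·H)·P̄ = [201/25 -173/25; -173/25 229/25]

x' = [4/5, 3/5]
P' = [201/25 -173/25; -173/25 229/25]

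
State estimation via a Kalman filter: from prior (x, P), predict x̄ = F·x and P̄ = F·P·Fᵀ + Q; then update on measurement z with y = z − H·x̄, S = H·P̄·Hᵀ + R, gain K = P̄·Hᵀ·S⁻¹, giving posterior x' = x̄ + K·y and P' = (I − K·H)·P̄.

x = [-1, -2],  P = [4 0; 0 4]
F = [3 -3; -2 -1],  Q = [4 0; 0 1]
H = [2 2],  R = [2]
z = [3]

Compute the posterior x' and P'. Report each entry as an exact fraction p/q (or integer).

x' = [-263/147, 163/49]
P' = [2980/147 -972/49; -972/49 975/49]

x̄ = F·x = [3, 4]
P̄ = F·P·Fᵀ + Q = [76 -12; -12 21]
y = z − H·x̄ = [-11]
S = H·P̄·Hᵀ + R = [294]
K = P̄·Hᵀ·S⁻¹ = [64/147; 3/49]
x' = x̄ + K·y = [-263/147, 163/49]
P' = (I − K·H)·P̄ = [2980/147 -972/49; -972/49 975/49]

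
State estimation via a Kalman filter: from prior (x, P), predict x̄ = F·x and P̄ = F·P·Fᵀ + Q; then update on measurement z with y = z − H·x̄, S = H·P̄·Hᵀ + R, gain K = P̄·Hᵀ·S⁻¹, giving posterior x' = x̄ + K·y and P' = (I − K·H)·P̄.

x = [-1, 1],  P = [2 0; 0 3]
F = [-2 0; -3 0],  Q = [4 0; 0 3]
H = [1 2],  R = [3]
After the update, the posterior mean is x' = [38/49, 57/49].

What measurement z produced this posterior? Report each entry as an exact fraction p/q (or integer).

x̄ = F·x = [2, 3]
P̄ = F·P·Fᵀ + Q = [12 12; 12 21]
S = H·P̄·Hᵀ + R = [147]
K = P̄·Hᵀ·S⁻¹ = [12/49; 18/49]
x' − x̄ = [-60/49, -90/49] = K·y
y = (KᵀK)⁻¹·Kᵀ·(x' − x̄) = [-5]
z = y + H·x̄ = [-5] + [8] = [3]

z = [3]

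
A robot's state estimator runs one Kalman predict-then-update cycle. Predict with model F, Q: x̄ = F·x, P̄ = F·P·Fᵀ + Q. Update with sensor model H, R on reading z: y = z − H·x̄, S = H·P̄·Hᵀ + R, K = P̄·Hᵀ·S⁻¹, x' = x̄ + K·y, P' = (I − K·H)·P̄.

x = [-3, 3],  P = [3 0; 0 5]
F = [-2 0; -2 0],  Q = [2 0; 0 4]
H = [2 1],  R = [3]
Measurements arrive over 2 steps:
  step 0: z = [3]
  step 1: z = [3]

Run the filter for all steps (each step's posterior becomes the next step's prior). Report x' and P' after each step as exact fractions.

step 0: x' = [46/41, 46/41], P' = [122/123 -124/123; -124/123 368/123]
step 1: x' = [80/99, 80/99], P' = [2038/2079 -2120/2079; -2120/2079 6196/2079]

step 0: x̄ = F·x = [6, 6]
step 0: P̄ = F·P·Fᵀ + Q = [14 12; 12 16]
step 0: y = z − H·x̄ = [-15]
step 0: S = H·P̄·Hᵀ + R = [123]
step 0: K = P̄·Hᵀ·S⁻¹ = [40/123; 40/123]
step 0: x' = x̄ + K·y = [46/41, 46/41]
step 0: P' = (I − K·H)·P̄ = [122/123 -124/123; -124/123 368/123]
step 1: x̄ = F·x = [-92/41, -92/41]
step 1: P̄ = F·P·Fᵀ + Q = [734/123 488/123; 488/123 980/123]
step 1: y = z − H·x̄ = [399/41]
step 1: S = H·P̄·Hᵀ + R = [2079/41]
step 1: K = P̄·Hᵀ·S⁻¹ = [652/2079; 652/2079]
step 1: x' = x̄ + K·y = [80/99, 80/99]
step 1: P' = (I − K·H)·P̄ = [2038/2079 -2120/2079; -2120/2079 6196/2079]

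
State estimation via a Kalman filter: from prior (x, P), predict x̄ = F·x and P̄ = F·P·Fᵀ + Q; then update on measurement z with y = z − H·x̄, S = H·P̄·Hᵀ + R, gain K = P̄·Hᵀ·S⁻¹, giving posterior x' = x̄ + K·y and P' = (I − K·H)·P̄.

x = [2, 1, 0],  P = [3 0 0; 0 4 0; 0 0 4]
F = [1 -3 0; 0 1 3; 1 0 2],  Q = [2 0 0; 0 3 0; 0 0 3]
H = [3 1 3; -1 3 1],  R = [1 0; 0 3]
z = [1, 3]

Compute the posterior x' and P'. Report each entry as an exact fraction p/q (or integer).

x' = [-162411/147325, 26047/147325, 202986/147325]
P' = [701803/441975 141298/147325 -811253/441975; 141298/147325 144479/147325 -187598/147325; -811253/441975 -187598/147325 1014178/441975]

x̄ = F·x = [-1, 1, 2]
P̄ = F·P·Fᵀ + Q = [41 -12 3; -12 43 24; 3 24 22]
y = z − H·x̄ = [-3, -3]
S = H·P̄·Hᵀ + R = [737 216; 216 663]
K = P̄·Hᵀ·S⁻¹ = [31848/147325 -80458/441975; 5579/147325 34847/147325; 15327/147325 45683/441975]
x' = x̄ + K·y = [-162411/147325, 26047/147325, 202986/147325]
P' = (I − K·H)·P̄ = [701803/441975 141298/147325 -811253/441975; 141298/147325 144479/147325 -187598/147325; -811253/441975 -187598/147325 1014178/441975]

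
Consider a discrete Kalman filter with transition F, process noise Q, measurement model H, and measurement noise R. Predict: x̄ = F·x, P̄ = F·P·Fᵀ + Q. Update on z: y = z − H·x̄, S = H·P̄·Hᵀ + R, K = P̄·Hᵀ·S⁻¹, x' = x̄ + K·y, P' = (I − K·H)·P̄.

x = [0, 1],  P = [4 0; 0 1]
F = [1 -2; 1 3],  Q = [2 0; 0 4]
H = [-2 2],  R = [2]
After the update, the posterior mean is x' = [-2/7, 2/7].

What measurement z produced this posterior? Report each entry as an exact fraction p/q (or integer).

z = [1]

x̄ = F·x = [-2, 3]
P̄ = F·P·Fᵀ + Q = [10 -2; -2 17]
S = H·P̄·Hᵀ + R = [126]
K = P̄·Hᵀ·S⁻¹ = [-4/21; 19/63]
x' − x̄ = [12/7, -19/7] = K·y
y = (KᵀK)⁻¹·Kᵀ·(x' − x̄) = [-9]
z = y + H·x̄ = [-9] + [10] = [1]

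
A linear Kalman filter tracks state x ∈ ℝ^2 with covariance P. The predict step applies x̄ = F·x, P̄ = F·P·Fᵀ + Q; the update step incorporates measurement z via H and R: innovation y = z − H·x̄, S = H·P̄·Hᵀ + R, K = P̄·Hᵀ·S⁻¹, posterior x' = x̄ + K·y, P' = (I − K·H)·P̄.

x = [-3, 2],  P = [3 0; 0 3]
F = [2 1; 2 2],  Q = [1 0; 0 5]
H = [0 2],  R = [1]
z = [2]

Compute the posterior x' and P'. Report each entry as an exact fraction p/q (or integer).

x' = [-28/13, 38/39]
P' = [64/13 2/13; 2/13 29/117]

x̄ = F·x = [-4, -2]
P̄ = F·P·Fᵀ + Q = [16 18; 18 29]
y = z − H·x̄ = [6]
S = H·P̄·Hᵀ + R = [117]
K = P̄·Hᵀ·S⁻¹ = [4/13; 58/117]
x' = x̄ + K·y = [-28/13, 38/39]
P' = (I − K·H)·P̄ = [64/13 2/13; 2/13 29/117]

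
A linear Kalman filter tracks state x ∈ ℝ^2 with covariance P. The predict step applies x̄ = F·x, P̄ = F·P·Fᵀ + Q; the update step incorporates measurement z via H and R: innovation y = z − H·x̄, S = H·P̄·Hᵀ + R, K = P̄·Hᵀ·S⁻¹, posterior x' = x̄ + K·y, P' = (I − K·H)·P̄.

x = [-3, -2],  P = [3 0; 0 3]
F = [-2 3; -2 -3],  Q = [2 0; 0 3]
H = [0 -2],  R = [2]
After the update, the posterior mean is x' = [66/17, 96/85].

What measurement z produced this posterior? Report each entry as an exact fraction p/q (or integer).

x̄ = F·x = [0, 12]
P̄ = F·P·Fᵀ + Q = [41 -15; -15 42]
S = H·P̄·Hᵀ + R = [170]
K = P̄·Hᵀ·S⁻¹ = [3/17; -42/85]
x' − x̄ = [66/17, -924/85] = K·y
y = (KᵀK)⁻¹·Kᵀ·(x' − x̄) = [22]
z = y + H·x̄ = [22] + [-24] = [-2]

z = [-2]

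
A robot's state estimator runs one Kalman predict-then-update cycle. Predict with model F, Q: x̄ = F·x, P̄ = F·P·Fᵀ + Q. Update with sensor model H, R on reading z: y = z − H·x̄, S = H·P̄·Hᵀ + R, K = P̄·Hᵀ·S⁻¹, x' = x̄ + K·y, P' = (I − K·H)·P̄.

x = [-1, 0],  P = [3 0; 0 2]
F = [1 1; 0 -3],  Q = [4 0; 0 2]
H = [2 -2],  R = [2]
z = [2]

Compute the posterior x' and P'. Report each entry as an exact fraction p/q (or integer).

x' = [-23/83, -104/83]
P' = [297/83 282/83; 282/83 308/83]

x̄ = F·x = [-1, 0]
P̄ = F·P·Fᵀ + Q = [9 -6; -6 20]
y = z − H·x̄ = [4]
S = H·P̄·Hᵀ + R = [166]
K = P̄·Hᵀ·S⁻¹ = [15/83; -26/83]
x' = x̄ + K·y = [-23/83, -104/83]
P' = (I − K·H)·P̄ = [297/83 282/83; 282/83 308/83]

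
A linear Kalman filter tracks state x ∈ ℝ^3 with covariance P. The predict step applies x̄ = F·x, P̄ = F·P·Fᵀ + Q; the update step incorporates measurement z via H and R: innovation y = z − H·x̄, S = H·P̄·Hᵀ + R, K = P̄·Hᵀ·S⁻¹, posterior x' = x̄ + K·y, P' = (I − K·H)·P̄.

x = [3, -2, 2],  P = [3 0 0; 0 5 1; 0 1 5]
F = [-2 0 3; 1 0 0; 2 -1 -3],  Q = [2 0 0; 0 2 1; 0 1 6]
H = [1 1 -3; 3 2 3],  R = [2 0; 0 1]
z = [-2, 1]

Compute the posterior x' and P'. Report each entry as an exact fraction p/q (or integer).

x' = [-5801/3170, 17001/7925, 12089/15850]
P' = [1463/634 -9013/3170 -553/1585; -9013/3170 241609/63400 20813/63400; -553/1585 20813/63400 10141/63400]

x̄ = F·x = [0, 3, 2]
P̄ = F·P·Fᵀ + Q = [59 -6 -60; -6 5 7; -60 7 74]
y = z − H·x̄ = [1, -11]
S = H·P̄·Hᵀ + R = [1038 -170; -170 150]
K = P̄·Hᵀ·S⁻¹ = [81/317 601/3170; -109/12680 4877/63400; -3173/12680 5689/63400]
x' = x̄ + K·y = [-5801/3170, 17001/7925, 12089/15850]
P' = (I − K·H)·P̄ = [1463/634 -9013/3170 -553/1585; -9013/3170 241609/63400 20813/63400; -553/1585 20813/63400 10141/63400]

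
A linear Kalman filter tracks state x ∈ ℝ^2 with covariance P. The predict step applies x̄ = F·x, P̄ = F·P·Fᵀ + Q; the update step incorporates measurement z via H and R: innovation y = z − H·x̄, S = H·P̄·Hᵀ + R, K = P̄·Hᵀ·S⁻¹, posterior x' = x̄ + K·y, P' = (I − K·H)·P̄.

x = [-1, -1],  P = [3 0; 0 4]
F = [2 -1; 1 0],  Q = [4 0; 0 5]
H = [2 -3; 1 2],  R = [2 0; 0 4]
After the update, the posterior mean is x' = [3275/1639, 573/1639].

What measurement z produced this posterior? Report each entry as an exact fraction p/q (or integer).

x̄ = F·x = [-1, -1]
P̄ = F·P·Fᵀ + Q = [20 6; 6 8]
S = H·P̄·Hᵀ + R = [82 -2; -2 80]
K = P̄·Hᵀ·S⁻¹ = [456/1639 667/1639; -229/1639 445/1639]
x' − x̄ = [4914/1639, 2212/1639] = K·y
y = (KᵀK)⁻¹·Kᵀ·(x' − x̄) = [2, 6]
z = y + H·x̄ = [2, 6] + [1, -3] = [3, 3]

z = [3, 3]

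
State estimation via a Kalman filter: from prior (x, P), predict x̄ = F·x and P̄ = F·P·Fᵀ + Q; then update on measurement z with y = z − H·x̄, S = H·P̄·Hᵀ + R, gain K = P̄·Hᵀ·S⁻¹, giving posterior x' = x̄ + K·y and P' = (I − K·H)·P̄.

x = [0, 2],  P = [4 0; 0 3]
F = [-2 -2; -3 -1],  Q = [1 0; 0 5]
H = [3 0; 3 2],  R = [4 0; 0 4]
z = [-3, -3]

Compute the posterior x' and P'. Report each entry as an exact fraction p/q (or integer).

x' = [-823/741, 500/2223]
P' = [90/247 -356/741; -356/741 3472/2223]

x̄ = F·x = [-4, -2]
P̄ = F·P·Fᵀ + Q = [29 30; 30 44]
y = z − H·x̄ = [9, 13]
S = H·P̄·Hᵀ + R = [265 441; 441 801]
K = P̄·Hᵀ·S⁻¹ = [135/494 49/1482; -89/247 935/2223]
x' = x̄ + K·y = [-823/741, 500/2223]
P' = (I − K·H)·P̄ = [90/247 -356/741; -356/741 3472/2223]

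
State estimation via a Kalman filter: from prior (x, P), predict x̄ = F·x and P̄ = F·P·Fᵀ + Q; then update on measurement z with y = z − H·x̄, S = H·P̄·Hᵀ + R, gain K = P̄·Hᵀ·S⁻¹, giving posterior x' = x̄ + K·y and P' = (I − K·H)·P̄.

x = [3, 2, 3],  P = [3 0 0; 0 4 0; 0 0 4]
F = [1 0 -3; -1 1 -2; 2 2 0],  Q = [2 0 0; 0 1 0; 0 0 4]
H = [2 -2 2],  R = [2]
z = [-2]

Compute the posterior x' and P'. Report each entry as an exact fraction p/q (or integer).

x' = [-1386/127, -865/127, 406/127]
P' = [3855/127 2719/127 -1110/127; 2719/127 3046/127 326/127; -1110/127 326/127 1472/127]

x̄ = F·x = [-6, -7, 10]
P̄ = F·P·Fᵀ + Q = [41 21 6; 21 24 2; 6 2 32]
y = z − H·x̄ = [-24]
S = H·P̄·Hᵀ + R = [254]
K = P̄·Hᵀ·S⁻¹ = [26/127; -1/127; 36/127]
x' = x̄ + K·y = [-1386/127, -865/127, 406/127]
P' = (I − K·H)·P̄ = [3855/127 2719/127 -1110/127; 2719/127 3046/127 326/127; -1110/127 326/127 1472/127]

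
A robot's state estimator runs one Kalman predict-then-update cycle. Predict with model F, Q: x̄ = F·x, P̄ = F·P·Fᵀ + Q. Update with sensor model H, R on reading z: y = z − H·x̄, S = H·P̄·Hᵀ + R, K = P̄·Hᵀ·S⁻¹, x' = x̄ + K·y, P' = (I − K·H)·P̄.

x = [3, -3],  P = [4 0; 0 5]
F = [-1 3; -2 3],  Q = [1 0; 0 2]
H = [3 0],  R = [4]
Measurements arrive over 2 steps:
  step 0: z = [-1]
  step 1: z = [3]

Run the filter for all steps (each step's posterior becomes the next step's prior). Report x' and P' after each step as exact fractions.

step 0: x̄ = F·x = [-12, -15]
step 0: P̄ = F·P·Fᵀ + Q = [50 53; 53 63]
step 0: y = z − H·x̄ = [35]
step 0: S = H·P̄·Hᵀ + R = [454]
step 0: K = P̄·Hᵀ·S⁻¹ = [75/227; 159/454]
step 0: x' = x̄ + K·y = [-99/227, -1245/454]
step 0: P' = (I − K·H)·P̄ = [100/227 106/227; 106/227 3321/454]
step 1: x̄ = F·x = [-3537/454, -3339/454]
step 1: P̄ = F·P·Fᵀ + Q = [29271/454 28381/454; 28381/454 29053/454]
step 1: y = z − H·x̄ = [11973/454]
step 1: S = H·P̄·Hᵀ + R = [265255/454]
step 1: K = P̄·Hᵀ·S⁻¹ = [87813/265255; 85143/265255]
step 1: x' = x̄ + K·y = [249291/265255, 294561/265255]
step 1: P' = (I − K·H)·P̄ = [117084/265255 113524/265255; 113524/265255 1006879/265255]

step 0: x' = [-99/227, -1245/454], P' = [100/227 106/227; 106/227 3321/454]
step 1: x' = [249291/265255, 294561/265255], P' = [117084/265255 113524/265255; 113524/265255 1006879/265255]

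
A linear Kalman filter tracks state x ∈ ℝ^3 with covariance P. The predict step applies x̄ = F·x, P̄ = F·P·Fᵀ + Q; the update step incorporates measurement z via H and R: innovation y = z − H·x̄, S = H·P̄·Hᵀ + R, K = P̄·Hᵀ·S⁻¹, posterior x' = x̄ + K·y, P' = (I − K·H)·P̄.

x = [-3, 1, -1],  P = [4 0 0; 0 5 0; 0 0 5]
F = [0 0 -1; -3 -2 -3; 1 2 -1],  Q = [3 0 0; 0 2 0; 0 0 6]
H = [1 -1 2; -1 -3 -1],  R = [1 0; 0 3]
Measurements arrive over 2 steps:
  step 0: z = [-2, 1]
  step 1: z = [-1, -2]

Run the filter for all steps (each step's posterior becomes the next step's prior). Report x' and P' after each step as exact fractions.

step 0: x' = [-243390/227569, 41379/227569, -84247/227569], P' = [674665/227569 -82934/227569 -369484/227569; -82934/227569 70121/227569 58895/227569; -369484/227569 58895/227569 257365/227569]
step 1: x' = [-10709921/753329600, 78022231/94166200, -7737369/94166200], P' = [4096503501/1506659200 -63762811/188332400 -276690411/188332400; -63762811/188332400 6984771/23541550 5584271/23541550; -276690411/188332400 5584271/23541550 24255771/23541550]

step 0: x̄ = F·x = [1, 10, 0]
step 0: P̄ = F·P·Fᵀ + Q = [8 15 5; 15 103 -17; 5 -17 35]
step 0: y = z − H·x̄ = [7, 32]
step 0: S = H·P̄·Hᵀ + R = [310 271; 271 971]
step 0: K = P̄·Hᵀ·S⁻¹ = [18631/227569 -18793/227569; -35265/227569 -62108/227569; 86351/227569 -21522/227569]
step 0: x' = x̄ + K·y = [-243390/227569, 41379/227569, -84247/227569]
step 0: P' = (I − K·H)·P̄ = [674665/227569 -82934/227569 -369484/227569; -82934/227569 70121/227569 58895/227569; -369484/227569 58895/227569 257365/227569]
step 1: x̄ = F·x = [84247/227569, 900153/227569, -76385/227569]
step 1: P̄ = F·P·Fᵀ + Q = [940072/227569 -218567/227569 509059/227569; -218567/227569 2184712/227569 -1104492/227569; 509059/227569 -1104492/227569 2749580/227569]
step 1: y = z − H·x̄ = [741107/227569, 2253183/227569]
step 1: S = H·P̄·Hᵀ + R = [21242011/227569 4547321/227569; 4547321/227569 17114531/227569]
step 1: K = P̄·Hᵀ·S⁻¹ = [179559413/1506659200 -117557583/1506659200; -30292643/188332400 -49515287/188332400; 66727757/188332400 -17126087/188332400]
step 1: x' = x̄ + K·y = [-10709921/753329600, 78022231/94166200, -7737369/94166200]
step 1: P' = (I − K·H)·P̄ = [4096503501/1506659200 -63762811/188332400 -276690411/188332400; -63762811/188332400 6984771/23541550 5584271/23541550; -276690411/188332400 5584271/23541550 24255771/23541550]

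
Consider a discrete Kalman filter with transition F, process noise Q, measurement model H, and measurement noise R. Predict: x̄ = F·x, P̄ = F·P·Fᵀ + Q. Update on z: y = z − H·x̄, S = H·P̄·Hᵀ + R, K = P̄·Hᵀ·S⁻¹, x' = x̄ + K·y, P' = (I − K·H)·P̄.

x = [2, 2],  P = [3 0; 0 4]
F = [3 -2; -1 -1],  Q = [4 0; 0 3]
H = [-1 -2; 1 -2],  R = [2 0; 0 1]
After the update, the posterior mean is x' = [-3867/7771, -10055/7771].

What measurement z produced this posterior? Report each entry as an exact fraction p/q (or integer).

z = [3, 2]

x̄ = F·x = [2, -4]
P̄ = F·P·Fᵀ + Q = [47 -1; -1 10]
S = H·P̄·Hᵀ + R = [85 -7; -7 92]
K = P̄·Hᵀ·S⁻¹ = [-3797/7771 3850/7771; -1895/7771 -1918/7771]
x' − x̄ = [-19409/7771, 21029/7771] = K·y
y = (KᵀK)⁻¹·Kᵀ·(x' − x̄) = [-3, -8]
z = y + H·x̄ = [-3, -8] + [6, 10] = [3, 2]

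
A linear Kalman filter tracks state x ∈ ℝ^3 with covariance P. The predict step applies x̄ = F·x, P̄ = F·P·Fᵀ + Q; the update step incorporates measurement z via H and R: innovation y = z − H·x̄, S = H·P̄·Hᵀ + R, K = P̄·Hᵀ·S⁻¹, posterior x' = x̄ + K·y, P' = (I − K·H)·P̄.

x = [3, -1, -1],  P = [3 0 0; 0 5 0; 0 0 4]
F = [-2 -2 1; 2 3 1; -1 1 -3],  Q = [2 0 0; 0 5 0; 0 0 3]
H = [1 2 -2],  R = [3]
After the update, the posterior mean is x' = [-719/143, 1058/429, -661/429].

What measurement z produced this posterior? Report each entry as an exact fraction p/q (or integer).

z = [3]

x̄ = F·x = [-5, 2, -1]
P̄ = F·P·Fᵀ + Q = [38 -38 -16; -38 66 -3; -16 -3 47]
S = H·P̄·Hᵀ + R = [429]
K = P̄·Hᵀ·S⁻¹ = [-2/143; 100/429; -116/429]
x' − x̄ = [-4/143, 200/429, -232/429] = K·y
y = (KᵀK)⁻¹·Kᵀ·(x' − x̄) = [2]
z = y + H·x̄ = [2] + [1] = [3]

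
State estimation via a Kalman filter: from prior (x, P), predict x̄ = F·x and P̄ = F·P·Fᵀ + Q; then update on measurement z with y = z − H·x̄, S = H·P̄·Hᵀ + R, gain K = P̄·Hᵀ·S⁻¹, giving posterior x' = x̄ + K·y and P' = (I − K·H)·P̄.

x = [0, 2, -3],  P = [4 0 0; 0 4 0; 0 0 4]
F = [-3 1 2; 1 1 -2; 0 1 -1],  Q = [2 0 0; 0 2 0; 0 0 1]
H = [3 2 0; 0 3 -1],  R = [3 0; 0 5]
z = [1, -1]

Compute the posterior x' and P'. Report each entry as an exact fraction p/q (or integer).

x' = [697/3427, 1705/6854, 15143/13708]
P' = [2693/3427 -4839/6854 -11389/13708; -4839/6854 14979/13708 37209/27416; -11389/13708 37209/27416 172899/54832]

x̄ = F·x = [-4, 8, 5]
P̄ = F·P·Fᵀ + Q = [58 -24 -4; -24 26 12; -4 12 9]
y = z − H·x̄ = [-3, -20]
S = H·P̄·Hᵀ + R = [341 -72; -72 176]
K = P̄·Hᵀ·S⁻¹ = [1080/3427 -3529/13708; 77/3427 10533/27416; 507/6854 10071/54832]
x' = x̄ + K·y = [697/3427, 1705/6854, 15143/13708]
P' = (I − K·H)·P̄ = [2693/3427 -4839/6854 -11389/13708; -4839/6854 14979/13708 37209/27416; -11389/13708 37209/27416 172899/54832]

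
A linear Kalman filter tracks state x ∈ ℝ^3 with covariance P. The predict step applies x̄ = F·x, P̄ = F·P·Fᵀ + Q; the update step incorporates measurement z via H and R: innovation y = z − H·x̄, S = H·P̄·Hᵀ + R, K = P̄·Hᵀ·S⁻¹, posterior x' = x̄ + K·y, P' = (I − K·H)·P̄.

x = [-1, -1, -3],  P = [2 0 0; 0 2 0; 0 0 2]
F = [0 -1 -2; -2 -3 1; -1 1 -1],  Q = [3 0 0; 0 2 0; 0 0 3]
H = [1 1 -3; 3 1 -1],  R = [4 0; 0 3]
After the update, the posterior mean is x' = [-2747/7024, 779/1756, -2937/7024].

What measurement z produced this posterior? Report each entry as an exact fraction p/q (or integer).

z = [2, -1]

x̄ = F·x = [7, 2, 3]
P̄ = F·P·Fᵀ + Q = [13 2 2; 2 30 -4; 2 -4 9]
S = H·P̄·Hᵀ + R = [144 100; 100 167]
K = P̄·Hᵀ·S⁻¹ = [-2397/14048 1179/3512; 837/3512 85/878; -4143/14048 473/3512]
x' − x̄ = [-51915/7024, -2733/1756, -24009/7024] = K·y
y = (KᵀK)⁻¹·Kᵀ·(x' − x̄) = [2, -21]
z = y + H·x̄ = [2, -21] + [0, 20] = [2, -1]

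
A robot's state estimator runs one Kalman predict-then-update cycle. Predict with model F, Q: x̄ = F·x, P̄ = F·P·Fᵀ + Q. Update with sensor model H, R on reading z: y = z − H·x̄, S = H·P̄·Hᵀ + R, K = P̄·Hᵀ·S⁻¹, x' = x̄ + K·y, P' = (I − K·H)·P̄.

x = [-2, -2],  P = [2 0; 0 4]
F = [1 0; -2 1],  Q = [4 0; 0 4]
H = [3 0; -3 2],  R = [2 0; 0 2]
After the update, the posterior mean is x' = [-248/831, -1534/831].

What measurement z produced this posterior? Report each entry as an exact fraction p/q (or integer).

x̄ = F·x = [-2, 2]
P̄ = F·P·Fᵀ + Q = [6 -4; -4 16]
S = H·P̄·Hᵀ + R = [56 -78; -78 168]
K = P̄·Hᵀ·S⁻¹ = [83/277 -13/831; 118/277 382/831]
x' − x̄ = [1414/831, -3196/831] = K·y
y = (KᵀK)⁻¹·Kᵀ·(x' − x̄) = [5, -13]
z = y + H·x̄ = [5, -13] + [-6, 10] = [-1, -3]

z = [-1, -3]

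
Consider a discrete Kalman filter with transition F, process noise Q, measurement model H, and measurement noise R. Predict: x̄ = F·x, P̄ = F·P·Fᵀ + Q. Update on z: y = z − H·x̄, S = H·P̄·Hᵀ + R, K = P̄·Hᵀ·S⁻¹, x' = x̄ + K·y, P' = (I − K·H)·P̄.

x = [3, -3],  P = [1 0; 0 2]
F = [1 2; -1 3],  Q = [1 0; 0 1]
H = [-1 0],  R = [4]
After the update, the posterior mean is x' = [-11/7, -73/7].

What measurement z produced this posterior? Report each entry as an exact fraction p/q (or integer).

x̄ = F·x = [-3, -12]
P̄ = F·P·Fᵀ + Q = [10 11; 11 20]
S = H·P̄·Hᵀ + R = [14]
K = P̄·Hᵀ·S⁻¹ = [-5/7; -11/14]
x' − x̄ = [10/7, 11/7] = K·y
y = (KᵀK)⁻¹·Kᵀ·(x' − x̄) = [-2]
z = y + H·x̄ = [-2] + [3] = [1]

z = [1]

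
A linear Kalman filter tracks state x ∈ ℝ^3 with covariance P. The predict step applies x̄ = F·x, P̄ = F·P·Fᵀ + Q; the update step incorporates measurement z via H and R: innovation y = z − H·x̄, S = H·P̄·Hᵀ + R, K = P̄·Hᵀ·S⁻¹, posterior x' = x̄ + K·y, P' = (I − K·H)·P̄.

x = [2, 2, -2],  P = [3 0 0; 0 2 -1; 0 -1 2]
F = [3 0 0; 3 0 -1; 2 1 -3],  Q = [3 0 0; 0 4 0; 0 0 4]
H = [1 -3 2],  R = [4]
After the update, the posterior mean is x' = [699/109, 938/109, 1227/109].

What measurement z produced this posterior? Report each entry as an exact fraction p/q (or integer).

x̄ = F·x = [6, 8, 12]
P̄ = F·P·Fᵀ + Q = [30 27 18; 27 33 25; 18 25 42]
S = H·P̄·Hᵀ + R = [109]
K = P̄·Hᵀ·S⁻¹ = [-15/109; -22/109; 27/109]
x' − x̄ = [45/109, 66/109, -81/109] = K·y
y = (KᵀK)⁻¹·Kᵀ·(x' − x̄) = [-3]
z = y + H·x̄ = [-3] + [6] = [3]

z = [3]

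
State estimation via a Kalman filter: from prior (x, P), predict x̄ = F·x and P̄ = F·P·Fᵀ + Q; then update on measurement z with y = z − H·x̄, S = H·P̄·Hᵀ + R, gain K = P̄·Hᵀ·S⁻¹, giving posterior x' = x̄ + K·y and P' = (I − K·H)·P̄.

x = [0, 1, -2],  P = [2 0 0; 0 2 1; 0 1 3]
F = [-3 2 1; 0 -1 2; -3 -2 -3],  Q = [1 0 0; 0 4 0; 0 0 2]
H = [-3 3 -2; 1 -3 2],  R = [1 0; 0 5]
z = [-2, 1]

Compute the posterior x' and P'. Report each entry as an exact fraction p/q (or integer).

x' = [845/2251, -25376/11255, -33194/11255]
P' = [22444/15757 8313/15757 -17425/15757; 8313/15757 403352/78785 545623/78785; -17425/15757 545623/78785 944807/78785]

x̄ = F·x = [0, -5, 4]
P̄ = F·P·Fᵀ + Q = [34 5 -7; 5 14 -15; -7 -15 67]
y = z − H·x̄ = [21, -22]
S = H·P̄·Hᵀ + R = [707 -560; -560 555]
K = P̄·Hᵀ·S⁻¹ = [-7543/15757 -1067/2251; -1177/15757 -2207/11255; 1726/15757 4732/11255]
x' = x̄ + K·y = [845/2251, -25376/11255, -33194/11255]
P' = (I − K·H)·P̄ = [22444/15757 8313/15757 -17425/15757; 8313/15757 403352/78785 545623/78785; -17425/15757 545623/78785 944807/78785]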